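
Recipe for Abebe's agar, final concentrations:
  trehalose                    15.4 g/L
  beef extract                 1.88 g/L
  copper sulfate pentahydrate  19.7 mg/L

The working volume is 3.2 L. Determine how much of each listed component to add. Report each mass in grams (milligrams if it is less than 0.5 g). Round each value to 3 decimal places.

Scale factor relative to 1 L: 3.2.
trehalose: 15.4 g/L × 3.2 L = 49.280 g
beef extract: 1.88 g/L × 3.2 L = 6.016 g
copper sulfate pentahydrate: 19.7 mg/L × 3.2 L = 63.040 mg

trehalose 49.280 g; beef extract 6.016 g; copper sulfate pentahydrate 63.040 mg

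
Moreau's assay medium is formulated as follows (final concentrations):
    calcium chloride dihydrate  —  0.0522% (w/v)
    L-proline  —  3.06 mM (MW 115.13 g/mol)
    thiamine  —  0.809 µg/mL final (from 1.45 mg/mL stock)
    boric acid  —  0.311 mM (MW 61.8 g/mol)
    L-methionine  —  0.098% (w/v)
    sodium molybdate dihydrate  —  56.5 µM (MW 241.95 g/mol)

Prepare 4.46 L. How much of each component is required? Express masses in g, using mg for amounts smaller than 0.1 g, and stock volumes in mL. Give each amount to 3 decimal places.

Scale factor relative to 1 L: 4.46.
calcium chloride dihydrate: 0.0522 g per 100 mL × 4460 mL ÷ 100 = 2.328 g
L-proline: 3.06 mmol/L × 115.13 g/mol × 4.46 L ÷ 1000 = 1.571 g
thiamine: C1V1 = C2V2 → 0.809 µg/mL × 4460 mL ÷ 1450 µg/mL = 2.488 mL
boric acid: 0.311 mmol/L × 61.8 mg/mmol × 4.46 L = 85.720 mg
L-methionine: 0.098% w/v = 0.98 g/L → 0.98 × 4.46 L = 4.371 g
sodium molybdate dihydrate: 56.5 µmol/L × 241.95 g/mol × 4.46 L ÷ 1000 = 60.969 mg

calcium chloride dihydrate 2.328 g; L-proline 1.571 g; thiamine 2.488 mL; boric acid 85.720 mg; L-methionine 4.371 g; sodium molybdate dihydrate 60.969 mg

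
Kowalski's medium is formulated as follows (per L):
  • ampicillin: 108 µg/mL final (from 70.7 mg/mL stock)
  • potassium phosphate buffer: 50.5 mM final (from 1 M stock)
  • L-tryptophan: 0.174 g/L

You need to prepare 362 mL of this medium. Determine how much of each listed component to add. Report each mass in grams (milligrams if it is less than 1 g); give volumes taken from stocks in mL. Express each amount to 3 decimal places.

ampicillin 0.553 mL; potassium phosphate buffer 18.281 mL; L-tryptophan 62.988 mg

Scale factor relative to 1 L: 0.362.
ampicillin: C1V1 = C2V2 → 108 µg/mL × 362 mL ÷ 70700 µg/mL = 0.553 mL
potassium phosphate buffer: dilute stock: 50.5 mM × 362 mL ÷ 1000 mM = 18.281 mL
L-tryptophan: 0.174 g/L × 0.362 L = 0.062988 g = 62.988 mg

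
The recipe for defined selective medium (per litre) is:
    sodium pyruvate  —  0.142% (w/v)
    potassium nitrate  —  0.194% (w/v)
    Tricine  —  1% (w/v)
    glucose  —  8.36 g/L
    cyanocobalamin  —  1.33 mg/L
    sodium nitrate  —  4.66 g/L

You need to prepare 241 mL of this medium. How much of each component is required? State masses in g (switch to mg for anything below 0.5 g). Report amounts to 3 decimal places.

sodium pyruvate 342.220 mg; potassium nitrate 467.540 mg; Tricine 2.410 g; glucose 2.015 g; cyanocobalamin 0.321 mg; sodium nitrate 1.123 g

Working volume: 241 mL = 0.241 L.
sodium pyruvate: 0.142 g per 100 mL × 241 mL ÷ 100 = 0.34222 g = 342.220 mg
potassium nitrate: 0.194% w/v = 1.94 g/L → 1.94 × 0.241 L = 0.46754 g = 467.540 mg
Tricine: 1 g per 100 mL × 241 mL ÷ 100 = 2.410 g
glucose: 8.36 g/L × 0.241 L = 2.015 g
cyanocobalamin: 1.33 mg/L × 0.241 L = 0.321 mg
sodium nitrate: 4.66 g/L × 0.241 L = 1.123 g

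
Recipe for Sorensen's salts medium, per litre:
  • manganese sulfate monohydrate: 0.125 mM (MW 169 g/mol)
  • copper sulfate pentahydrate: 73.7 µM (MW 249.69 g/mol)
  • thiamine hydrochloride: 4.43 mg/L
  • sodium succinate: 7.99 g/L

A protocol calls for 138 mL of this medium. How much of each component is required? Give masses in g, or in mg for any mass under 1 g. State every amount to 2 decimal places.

manganese sulfate monohydrate 2.92 mg; copper sulfate pentahydrate 2.54 mg; thiamine hydrochloride 0.61 mg; sodium succinate 1.10 g

Target volume = 138 mL = 0.138 L.
manganese sulfate monohydrate: 0.125 mmol/L × 169 mg/mmol × 0.138 L = 2.92 mg
copper sulfate pentahydrate: 73.7 µmol/L × 249.69 g/mol × 0.138 L ÷ 1000 = 2.54 mg
thiamine hydrochloride: 4.43 mg/L × 0.138 L = 0.61 mg
sodium succinate: 7.99 g/L × 0.138 L = 1.10 g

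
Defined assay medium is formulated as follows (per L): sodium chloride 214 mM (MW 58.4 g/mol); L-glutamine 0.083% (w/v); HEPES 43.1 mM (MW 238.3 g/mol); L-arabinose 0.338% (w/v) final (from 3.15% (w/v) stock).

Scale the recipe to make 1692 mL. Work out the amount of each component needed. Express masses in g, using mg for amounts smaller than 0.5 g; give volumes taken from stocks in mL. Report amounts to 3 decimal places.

sodium chloride 21.146 g; L-glutamine 1.404 g; HEPES 17.378 g; L-arabinose 181.554 mL

Target volume = 1692 mL = 1.692 L.
sodium chloride: 214 mmol/L × 58.4 g/mol × 1.692 L ÷ 1000 = 21.146 g
L-glutamine: 0.083 g per 100 mL × 1692 mL ÷ 100 = 1.404 g
HEPES: 43.1 mmol/L × 238.3 g/mol × 1.692 L ÷ 1000 = 17.378 g
L-arabinose: V = C2·V2/C1 = 0.338% ÷ 3.15% × 1692 mL = 181.554 mL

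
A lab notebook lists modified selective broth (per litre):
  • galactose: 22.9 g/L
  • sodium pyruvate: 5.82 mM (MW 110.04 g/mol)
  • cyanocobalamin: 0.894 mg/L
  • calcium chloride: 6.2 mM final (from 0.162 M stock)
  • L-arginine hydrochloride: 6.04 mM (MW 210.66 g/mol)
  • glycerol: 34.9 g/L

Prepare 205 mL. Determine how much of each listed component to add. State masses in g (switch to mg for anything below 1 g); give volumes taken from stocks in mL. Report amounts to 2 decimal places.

Scale factor relative to 1 L: 0.205.
galactose: 22.9 g/L × 0.205 L = 4.69 g
sodium pyruvate: 5.82 mmol/L × 110.04 mg/mmol × 0.205 L = 131.29 mg
cyanocobalamin: 0.894 mg/L × 0.205 L = 0.18 mg
calcium chloride: V = C2·V2/C1 = 6.2 mM × 205 mL ÷ 162 mM = 7.85 mL
L-arginine hydrochloride: 6.04 mmol/L × 210.66 mg/mmol × 0.205 L = 260.84 mg
glycerol: 34.9 g/L × 0.205 L = 7.15 g

galactose 4.69 g; sodium pyruvate 131.29 mg; cyanocobalamin 0.18 mg; calcium chloride 7.85 mL; L-arginine hydrochloride 260.84 mg; glycerol 7.15 g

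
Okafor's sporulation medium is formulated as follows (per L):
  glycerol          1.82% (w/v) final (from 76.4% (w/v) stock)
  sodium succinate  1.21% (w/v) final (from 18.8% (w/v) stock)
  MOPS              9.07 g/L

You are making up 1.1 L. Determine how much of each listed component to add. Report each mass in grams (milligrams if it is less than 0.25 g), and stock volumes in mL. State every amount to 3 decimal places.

glycerol 26.204 mL; sodium succinate 70.798 mL; MOPS 9.977 g

Working volume: 1.1 L.
glycerol: V = C2·V2/C1 = 1.82% ÷ 76.4% × 1100 mL = 26.204 mL
sodium succinate: V = C2·V2/C1 = 1.21% ÷ 18.8% × 1100 mL = 70.798 mL
MOPS: 9.07 g/L × 1.1 L = 9.977 g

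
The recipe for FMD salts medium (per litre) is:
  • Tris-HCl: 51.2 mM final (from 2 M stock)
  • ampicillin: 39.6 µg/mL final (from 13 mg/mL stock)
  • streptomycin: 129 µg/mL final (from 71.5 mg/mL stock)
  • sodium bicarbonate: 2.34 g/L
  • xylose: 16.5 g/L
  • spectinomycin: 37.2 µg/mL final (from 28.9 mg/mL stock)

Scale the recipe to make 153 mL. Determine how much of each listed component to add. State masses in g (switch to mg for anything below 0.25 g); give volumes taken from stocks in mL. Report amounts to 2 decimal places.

Tris-HCl 3.92 mL; ampicillin 0.47 mL; streptomycin 0.28 mL; sodium bicarbonate 0.36 g; xylose 2.52 g; spectinomycin 0.20 mL

Target volume = 153 mL = 0.153 L.
Tris-HCl: C1V1 = C2V2 → 51.2 mM × 153 mL ÷ 2000 mM = 3.92 mL
ampicillin: C1V1 = C2V2 → 39.6 µg/mL × 153 mL ÷ 13000 µg/mL = 0.47 mL
streptomycin: dilute stock: 129 µg/mL × 153 mL ÷ 71500 µg/mL = 0.28 mL
sodium bicarbonate: 2.34 g/L × 0.153 L = 0.36 g
xylose: 16.5 g/L × 0.153 L = 2.52 g
spectinomycin: dilute stock: 37.2 µg/mL × 153 mL ÷ 28900 µg/mL = 0.20 mL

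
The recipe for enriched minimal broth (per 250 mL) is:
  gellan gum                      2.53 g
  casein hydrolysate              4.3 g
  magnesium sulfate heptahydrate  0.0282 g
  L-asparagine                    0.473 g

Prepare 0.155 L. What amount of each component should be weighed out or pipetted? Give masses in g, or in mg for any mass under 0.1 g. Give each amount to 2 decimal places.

gellan gum 1.57 g; casein hydrolysate 2.67 g; magnesium sulfate heptahydrate 17.48 mg; L-asparagine 0.29 g

Ratio of target to recipe volume: 155 / 250 = 0.62.
gellan gum: 2.53 g × (155 mL / 250 mL) = 1.57 g
casein hydrolysate: 4.3 g × (155 mL / 250 mL) = 2.67 g
magnesium sulfate heptahydrate: 0.0282 g × (155 mL / 250 mL) = 0.017484 g = 17.48 mg
L-asparagine: 0.473 g × (155 mL / 250 mL) = 0.29 g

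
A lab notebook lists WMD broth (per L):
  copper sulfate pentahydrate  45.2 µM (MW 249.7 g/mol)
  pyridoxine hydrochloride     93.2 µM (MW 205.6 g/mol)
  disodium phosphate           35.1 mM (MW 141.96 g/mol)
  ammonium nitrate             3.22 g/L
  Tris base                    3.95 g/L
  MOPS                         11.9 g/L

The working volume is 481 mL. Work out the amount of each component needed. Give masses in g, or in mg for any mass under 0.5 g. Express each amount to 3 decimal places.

copper sulfate pentahydrate 5.429 mg; pyridoxine hydrochloride 9.217 mg; disodium phosphate 2.397 g; ammonium nitrate 1.549 g; Tris base 1.900 g; MOPS 5.724 g

Working volume: 481 mL = 0.481 L.
copper sulfate pentahydrate: 45.2 µmol/L × 249.7 g/mol × 0.481 L ÷ 1000 = 5.429 mg
pyridoxine hydrochloride: 93.2 µmol/L × 205.6 g/mol × 0.481 L ÷ 1000 = 9.217 mg
disodium phosphate: 35.1 mmol/L × 141.96 g/mol × 0.481 L ÷ 1000 = 2.397 g
ammonium nitrate: 3.22 g/L × 0.481 L = 1.549 g
Tris base: 3.95 g/L × 0.481 L = 1.900 g
MOPS: 11.9 g/L × 0.481 L = 5.724 g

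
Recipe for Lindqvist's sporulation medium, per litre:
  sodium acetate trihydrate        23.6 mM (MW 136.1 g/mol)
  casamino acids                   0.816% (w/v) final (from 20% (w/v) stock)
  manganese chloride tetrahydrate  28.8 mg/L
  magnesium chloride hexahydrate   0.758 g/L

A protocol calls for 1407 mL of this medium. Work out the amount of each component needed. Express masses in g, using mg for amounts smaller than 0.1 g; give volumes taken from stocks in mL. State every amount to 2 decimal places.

sodium acetate trihydrate 4.52 g; casamino acids 57.41 mL; manganese chloride tetrahydrate 40.52 mg; magnesium chloride hexahydrate 1.07 g

Working volume: 1407 mL = 1.407 L.
sodium acetate trihydrate: 23.6 mmol/L × 136.1 g/mol × 1.407 L ÷ 1000 = 4.52 g
casamino acids: dilute stock: 0.816% ÷ 20% × 1407 mL = 57.41 mL
manganese chloride tetrahydrate: 28.8 mg/L × 1.407 L = 40.52 mg
magnesium chloride hexahydrate: 0.758 g/L × 1.407 L = 1.07 g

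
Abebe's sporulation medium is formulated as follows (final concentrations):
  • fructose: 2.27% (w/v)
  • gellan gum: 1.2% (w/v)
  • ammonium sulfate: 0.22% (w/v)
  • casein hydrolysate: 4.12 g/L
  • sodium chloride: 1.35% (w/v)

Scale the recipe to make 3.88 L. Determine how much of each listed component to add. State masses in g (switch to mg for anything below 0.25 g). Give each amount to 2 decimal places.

Scale factor relative to 1 L: 3.88.
fructose: 2.27 g per 100 mL × 3880 mL ÷ 100 = 88.08 g
gellan gum: 1.2% w/v = 12 g/L → 12 × 3.88 L = 46.56 g
ammonium sulfate: 0.22% w/v = 2.2 g/L → 2.2 × 3.88 L = 8.54 g
casein hydrolysate: 4.12 g/L × 3.88 L = 15.99 g
sodium chloride: 1.35% w/v = 13.5 g/L → 13.5 × 3.88 L = 52.38 g

fructose 88.08 g; gellan gum 46.56 g; ammonium sulfate 8.54 g; casein hydrolysate 15.99 g; sodium chloride 52.38 g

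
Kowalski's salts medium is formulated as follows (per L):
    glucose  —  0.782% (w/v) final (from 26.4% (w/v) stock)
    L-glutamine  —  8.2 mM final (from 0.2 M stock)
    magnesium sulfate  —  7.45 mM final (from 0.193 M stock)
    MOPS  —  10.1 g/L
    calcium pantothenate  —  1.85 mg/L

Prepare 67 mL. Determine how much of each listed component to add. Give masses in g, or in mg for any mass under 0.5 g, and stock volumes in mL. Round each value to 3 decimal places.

glucose 1.985 mL; L-glutamine 2.747 mL; magnesium sulfate 2.586 mL; MOPS 0.677 g; calcium pantothenate 0.124 mg

Scale factor relative to 1 L: 0.067.
glucose: V = C2·V2/C1 = 0.782% ÷ 26.4% × 67 mL = 1.985 mL
L-glutamine: C1V1 = C2V2 → 8.2 mM × 67 mL ÷ 200 mM = 2.747 mL
magnesium sulfate: V = C2·V2/C1 = 7.45 mM × 67 mL ÷ 193 mM = 2.586 mL
MOPS: 10.1 g/L × 0.067 L = 0.677 g
calcium pantothenate: 1.85 mg/L × 0.067 L = 0.124 mg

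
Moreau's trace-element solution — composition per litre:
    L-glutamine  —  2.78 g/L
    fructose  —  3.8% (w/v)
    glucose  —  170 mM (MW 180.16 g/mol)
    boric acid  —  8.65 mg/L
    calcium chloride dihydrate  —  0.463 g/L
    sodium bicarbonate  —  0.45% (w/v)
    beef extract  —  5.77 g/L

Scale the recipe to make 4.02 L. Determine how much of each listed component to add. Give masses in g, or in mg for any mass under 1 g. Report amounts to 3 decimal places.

L-glutamine 11.176 g; fructose 152.760 g; glucose 123.121 g; boric acid 34.773 mg; calcium chloride dihydrate 1.861 g; sodium bicarbonate 18.090 g; beef extract 23.195 g

Working volume: 4.02 L.
L-glutamine: 2.78 g/L × 4.02 L = 11.176 g
fructose: 3.8 g per 100 mL × 4020 mL ÷ 100 = 152.760 g
glucose: 170 mmol/L × 180.16 g/mol × 4.02 L ÷ 1000 = 123.121 g
boric acid: 8.65 mg/L × 4.02 L = 34.773 mg
calcium chloride dihydrate: 0.463 g/L × 4.02 L = 1.861 g
sodium bicarbonate: 0.45 g per 100 mL × 4020 mL ÷ 100 = 18.090 g
beef extract: 5.77 g/L × 4.02 L = 23.195 g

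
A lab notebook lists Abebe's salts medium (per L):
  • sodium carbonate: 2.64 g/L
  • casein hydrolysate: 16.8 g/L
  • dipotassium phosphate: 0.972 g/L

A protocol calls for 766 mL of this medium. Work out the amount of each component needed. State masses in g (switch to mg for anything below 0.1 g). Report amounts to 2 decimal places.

sodium carbonate 2.02 g; casein hydrolysate 12.87 g; dipotassium phosphate 0.74 g

Working volume: 766 mL = 0.766 L.
sodium carbonate: 2.64 g/L × 0.766 L = 2.02 g
casein hydrolysate: 16.8 g/L × 0.766 L = 12.87 g
dipotassium phosphate: 0.972 g/L × 0.766 L = 0.74 g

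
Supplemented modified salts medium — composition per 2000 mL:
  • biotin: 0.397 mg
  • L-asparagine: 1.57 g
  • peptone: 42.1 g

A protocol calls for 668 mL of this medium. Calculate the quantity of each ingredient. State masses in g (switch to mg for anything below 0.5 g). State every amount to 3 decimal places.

Ratio of target to recipe volume: 668 / 2000 = 0.334.
biotin: 0.397 mg × (668 mL / 2000 mL) = 0.133 mg
L-asparagine: 1.57 g × (668 mL / 2000 mL) = 0.524 g
peptone: 42.1 g × (668 mL / 2000 mL) = 14.061 g

biotin 0.133 mg; L-asparagine 0.524 g; peptone 14.061 g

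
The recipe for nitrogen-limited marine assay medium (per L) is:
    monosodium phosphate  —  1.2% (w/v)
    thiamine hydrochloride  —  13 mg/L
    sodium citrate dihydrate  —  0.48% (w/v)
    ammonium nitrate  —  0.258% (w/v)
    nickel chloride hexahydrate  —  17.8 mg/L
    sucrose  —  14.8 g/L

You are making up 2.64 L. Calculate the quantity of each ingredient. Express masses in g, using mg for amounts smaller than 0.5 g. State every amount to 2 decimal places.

monosodium phosphate 31.68 g; thiamine hydrochloride 34.32 mg; sodium citrate dihydrate 12.67 g; ammonium nitrate 6.81 g; nickel chloride hexahydrate 46.99 mg; sucrose 39.07 g

Scale factor relative to 1 L: 2.64.
monosodium phosphate: 1.2 g per 100 mL × 2640 mL ÷ 100 = 31.68 g
thiamine hydrochloride: 13 mg/L × 2.64 L = 34.32 mg
sodium citrate dihydrate: 0.48 g per 100 mL × 2640 mL ÷ 100 = 12.67 g
ammonium nitrate: 0.258% w/v = 2.58 g/L → 2.58 × 2.64 L = 6.81 g
nickel chloride hexahydrate: 17.8 mg/L × 2.64 L = 46.99 mg
sucrose: 14.8 g/L × 2.64 L = 39.07 g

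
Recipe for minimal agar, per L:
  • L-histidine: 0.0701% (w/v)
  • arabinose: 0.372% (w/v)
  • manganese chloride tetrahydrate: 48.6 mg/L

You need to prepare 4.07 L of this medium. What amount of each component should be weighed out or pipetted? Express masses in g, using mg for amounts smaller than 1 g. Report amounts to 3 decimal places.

Scale factor relative to 1 L: 4.07.
L-histidine: 0.0701 g per 100 mL × 4070 mL ÷ 100 = 2.853 g
arabinose: 0.372% w/v = 3.72 g/L → 3.72 × 4.07 L = 15.140 g
manganese chloride tetrahydrate: 48.6 mg/L × 4.07 L = 197.802 mg

L-histidine 2.853 g; arabinose 15.140 g; manganese chloride tetrahydrate 197.802 mg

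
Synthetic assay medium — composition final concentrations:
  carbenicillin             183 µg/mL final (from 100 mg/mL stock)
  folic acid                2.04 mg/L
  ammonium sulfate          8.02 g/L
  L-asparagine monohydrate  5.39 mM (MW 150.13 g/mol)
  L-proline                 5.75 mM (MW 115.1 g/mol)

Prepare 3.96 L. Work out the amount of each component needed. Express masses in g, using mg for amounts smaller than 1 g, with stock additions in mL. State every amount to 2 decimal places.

Working volume: 3.96 L.
carbenicillin: dilute stock: 183 µg/mL × 3960 mL ÷ 100000 µg/mL = 7.25 mL
folic acid: 2.04 mg/L × 3.96 L = 8.08 mg
ammonium sulfate: 8.02 g/L × 3.96 L = 31.76 g
L-asparagine monohydrate: 5.39 mmol/L × 150.13 g/mol × 3.96 L ÷ 1000 = 3.20 g
L-proline: 5.75 mmol/L × 115.1 g/mol × 3.96 L ÷ 1000 = 2.62 g

carbenicillin 7.25 mL; folic acid 8.08 mg; ammonium sulfate 31.76 g; L-asparagine monohydrate 3.20 g; L-proline 2.62 g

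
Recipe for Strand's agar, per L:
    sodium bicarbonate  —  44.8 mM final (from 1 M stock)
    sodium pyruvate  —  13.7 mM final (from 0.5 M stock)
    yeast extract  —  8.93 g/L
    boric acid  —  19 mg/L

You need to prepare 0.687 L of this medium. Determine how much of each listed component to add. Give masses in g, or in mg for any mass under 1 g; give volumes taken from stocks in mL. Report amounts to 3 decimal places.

sodium bicarbonate 30.778 mL; sodium pyruvate 18.824 mL; yeast extract 6.135 g; boric acid 13.053 mg

Scale factor relative to 1 L: 0.687.
sodium bicarbonate: C1V1 = C2V2 → 44.8 mM × 687 mL ÷ 1000 mM = 30.778 mL
sodium pyruvate: V = C2·V2/C1 = 13.7 mM × 687 mL ÷ 500 mM = 18.824 mL
yeast extract: 8.93 g/L × 0.687 L = 6.135 g
boric acid: 19 mg/L × 0.687 L = 13.053 mg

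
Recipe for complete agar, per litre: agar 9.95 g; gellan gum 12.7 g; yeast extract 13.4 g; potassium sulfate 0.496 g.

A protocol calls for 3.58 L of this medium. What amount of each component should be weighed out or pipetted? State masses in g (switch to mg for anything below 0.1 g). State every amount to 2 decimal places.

Scale factor = 3580 mL / 1000 mL = 3.58.
agar: 9.95 g × (3580 mL / 1000 mL) = 35.62 g
gellan gum: 12.7 g × (3580 mL / 1000 mL) = 45.47 g
yeast extract: 13.4 g × (3580 mL / 1000 mL) = 47.97 g
potassium sulfate: 0.496 g × (3580 mL / 1000 mL) = 1.78 g

agar 35.62 g; gellan gum 45.47 g; yeast extract 47.97 g; potassium sulfate 1.78 g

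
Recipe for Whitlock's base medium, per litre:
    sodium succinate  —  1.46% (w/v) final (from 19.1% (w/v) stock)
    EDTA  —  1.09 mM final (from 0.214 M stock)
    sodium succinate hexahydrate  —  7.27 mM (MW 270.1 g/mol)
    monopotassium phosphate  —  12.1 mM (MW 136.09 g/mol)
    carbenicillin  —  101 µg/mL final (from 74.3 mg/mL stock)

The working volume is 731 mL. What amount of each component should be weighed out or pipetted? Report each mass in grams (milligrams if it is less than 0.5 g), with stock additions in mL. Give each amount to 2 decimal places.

Working volume: 731 mL = 0.731 L.
sodium succinate: dilute stock: 1.46% ÷ 19.1% × 731 mL = 55.88 mL
EDTA: C1V1 = C2V2 → 1.09 mM × 731 mL ÷ 214 mM = 3.72 mL
sodium succinate hexahydrate: 7.27 mmol/L × 270.1 g/mol × 0.731 L ÷ 1000 = 1.44 g
monopotassium phosphate: 12.1 mmol/L × 136.09 g/mol × 0.731 L ÷ 1000 = 1.20 g
carbenicillin: V = C2·V2/C1 = 101 µg/mL × 731 mL ÷ 74300 µg/mL = 0.99 mL

sodium succinate 55.88 mL; EDTA 3.72 mL; sodium succinate hexahydrate 1.44 g; monopotassium phosphate 1.20 g; carbenicillin 0.99 mL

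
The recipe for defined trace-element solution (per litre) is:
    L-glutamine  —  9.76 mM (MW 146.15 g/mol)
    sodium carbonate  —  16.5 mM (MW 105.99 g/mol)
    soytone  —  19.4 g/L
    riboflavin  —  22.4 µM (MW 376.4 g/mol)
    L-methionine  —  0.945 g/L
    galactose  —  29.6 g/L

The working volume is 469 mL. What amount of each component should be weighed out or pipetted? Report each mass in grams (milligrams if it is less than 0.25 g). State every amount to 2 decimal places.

Scale factor relative to 1 L: 0.469.
L-glutamine: 9.76 mmol/L × 146.15 g/mol × 0.469 L ÷ 1000 = 0.67 g
sodium carbonate: 16.5 mmol/L × 105.99 g/mol × 0.469 L ÷ 1000 = 0.82 g
soytone: 19.4 g/L × 0.469 L = 9.10 g
riboflavin: 22.4 µmol/L × 376.4 g/mol × 0.469 L ÷ 1000 = 3.95 mg
L-methionine: 0.945 g/L × 0.469 L = 0.44 g
galactose: 29.6 g/L × 0.469 L = 13.88 g

L-glutamine 0.67 g; sodium carbonate 0.82 g; soytone 9.10 g; riboflavin 3.95 mg; L-methionine 0.44 g; galactose 13.88 g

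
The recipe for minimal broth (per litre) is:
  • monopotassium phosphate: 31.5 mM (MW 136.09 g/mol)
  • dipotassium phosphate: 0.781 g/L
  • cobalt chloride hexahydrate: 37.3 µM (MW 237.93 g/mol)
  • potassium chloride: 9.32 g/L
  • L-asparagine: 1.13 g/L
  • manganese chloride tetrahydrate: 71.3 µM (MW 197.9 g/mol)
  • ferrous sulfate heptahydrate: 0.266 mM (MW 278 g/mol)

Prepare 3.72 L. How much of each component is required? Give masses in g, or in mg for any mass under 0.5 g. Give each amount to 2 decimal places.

monopotassium phosphate 15.95 g; dipotassium phosphate 2.91 g; cobalt chloride hexahydrate 33.01 mg; potassium chloride 34.67 g; L-asparagine 4.20 g; manganese chloride tetrahydrate 52.49 mg; ferrous sulfate heptahydrate 275.09 mg

Scale factor relative to 1 L: 3.72.
monopotassium phosphate: 31.5 mmol/L × 136.09 g/mol × 3.72 L ÷ 1000 = 15.95 g
dipotassium phosphate: 0.781 g/L × 3.72 L = 2.91 g
cobalt chloride hexahydrate: 37.3 µmol/L × 237.93 g/mol × 3.72 L ÷ 1000 = 33.01 mg
potassium chloride: 9.32 g/L × 3.72 L = 34.67 g
L-asparagine: 1.13 g/L × 3.72 L = 4.20 g
manganese chloride tetrahydrate: 71.3 µmol/L × 197.9 g/mol × 3.72 L ÷ 1000 = 52.49 mg
ferrous sulfate heptahydrate: 0.266 mmol/L × 278 mg/mmol × 3.72 L = 275.09 mg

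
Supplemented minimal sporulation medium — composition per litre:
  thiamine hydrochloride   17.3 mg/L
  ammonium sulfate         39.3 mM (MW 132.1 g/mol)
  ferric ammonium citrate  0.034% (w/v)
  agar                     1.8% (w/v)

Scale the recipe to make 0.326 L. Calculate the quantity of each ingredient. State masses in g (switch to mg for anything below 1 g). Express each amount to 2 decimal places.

Scale factor relative to 1 L: 0.326.
thiamine hydrochloride: 17.3 mg/L × 0.326 L = 5.64 mg
ammonium sulfate: 39.3 mmol/L × 132.1 g/mol × 0.326 L ÷ 1000 = 1.69 g
ferric ammonium citrate: 0.034 g per 100 mL × 326 mL ÷ 100 = 0.11084 g = 110.84 mg
agar: 1.8% w/v = 18 g/L → 18 × 0.326 L = 5.87 g

thiamine hydrochloride 5.64 mg; ammonium sulfate 1.69 g; ferric ammonium citrate 110.84 mg; agar 5.87 g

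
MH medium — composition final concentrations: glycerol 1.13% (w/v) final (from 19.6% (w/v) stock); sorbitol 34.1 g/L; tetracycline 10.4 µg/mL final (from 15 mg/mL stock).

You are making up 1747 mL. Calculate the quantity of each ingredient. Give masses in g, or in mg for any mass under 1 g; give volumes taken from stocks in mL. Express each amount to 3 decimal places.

glycerol 100.720 mL; sorbitol 59.573 g; tetracycline 1.211 mL

Scale factor relative to 1 L: 1.747.
glycerol: V = C2·V2/C1 = 1.13% ÷ 19.6% × 1747 mL = 100.720 mL
sorbitol: 34.1 g/L × 1.747 L = 59.573 g
tetracycline: dilute stock: 10.4 µg/mL × 1747 mL ÷ 15000 µg/mL = 1.211 mL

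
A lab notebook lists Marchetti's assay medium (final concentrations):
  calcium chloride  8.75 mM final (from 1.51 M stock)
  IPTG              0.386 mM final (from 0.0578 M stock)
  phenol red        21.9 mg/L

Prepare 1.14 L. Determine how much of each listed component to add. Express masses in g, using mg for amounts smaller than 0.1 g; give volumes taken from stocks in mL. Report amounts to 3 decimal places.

Scale factor relative to 1 L: 1.14.
calcium chloride: C1V1 = C2V2 → 8.75 mM × 1140 mL ÷ 1510 mM = 6.606 mL
IPTG: dilute stock: 0.386 mM × 1140 mL ÷ 57.8 mM = 7.613 mL
phenol red: 21.9 mg/L × 1.14 L = 24.966 mg

calcium chloride 6.606 mL; IPTG 7.613 mL; phenol red 24.966 mg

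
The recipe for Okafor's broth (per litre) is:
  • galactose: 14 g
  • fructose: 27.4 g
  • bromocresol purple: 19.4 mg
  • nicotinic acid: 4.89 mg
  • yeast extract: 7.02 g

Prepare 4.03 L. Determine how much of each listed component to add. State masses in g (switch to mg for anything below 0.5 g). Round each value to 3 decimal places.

galactose 56.420 g; fructose 110.422 g; bromocresol purple 78.182 mg; nicotinic acid 19.707 mg; yeast extract 28.291 g

Scale factor = 4030 mL / 1000 mL = 4.03.
galactose: 14 g × (4030 mL / 1000 mL) = 56.420 g
fructose: 27.4 g × (4030 mL / 1000 mL) = 110.422 g
bromocresol purple: 19.4 mg × (4030 mL / 1000 mL) = 78.182 mg
nicotinic acid: 4.89 mg × (4030 mL / 1000 mL) = 19.707 mg
yeast extract: 7.02 g × (4030 mL / 1000 mL) = 28.291 g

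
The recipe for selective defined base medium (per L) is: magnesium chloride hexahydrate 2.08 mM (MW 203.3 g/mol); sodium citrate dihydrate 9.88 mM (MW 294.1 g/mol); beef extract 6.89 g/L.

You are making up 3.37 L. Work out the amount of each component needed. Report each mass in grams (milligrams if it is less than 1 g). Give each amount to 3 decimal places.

Scale factor relative to 1 L: 3.37.
magnesium chloride hexahydrate: 2.08 mmol/L × 203.3 g/mol × 3.37 L ÷ 1000 = 1.425 g
sodium citrate dihydrate: 9.88 mmol/L × 294.1 g/mol × 3.37 L ÷ 1000 = 9.792 g
beef extract: 6.89 g/L × 3.37 L = 23.219 g

magnesium chloride hexahydrate 1.425 g; sodium citrate dihydrate 9.792 g; beef extract 23.219 g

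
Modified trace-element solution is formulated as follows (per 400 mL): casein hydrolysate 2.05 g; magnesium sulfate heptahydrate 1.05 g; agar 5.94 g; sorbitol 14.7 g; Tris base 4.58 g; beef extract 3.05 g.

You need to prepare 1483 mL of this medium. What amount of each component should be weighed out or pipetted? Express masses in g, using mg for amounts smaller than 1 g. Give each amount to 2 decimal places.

casein hydrolysate 7.60 g; magnesium sulfate heptahydrate 3.89 g; agar 22.02 g; sorbitol 54.50 g; Tris base 16.98 g; beef extract 11.31 g

Ratio of target to recipe volume: 1483 / 400 = 3.7075.
casein hydrolysate: 2.05 g × (1483 mL / 400 mL) = 7.60 g
magnesium sulfate heptahydrate: 1.05 g × (1483 mL / 400 mL) = 3.89 g
agar: 5.94 g × (1483 mL / 400 mL) = 22.02 g
sorbitol: 14.7 g × (1483 mL / 400 mL) = 54.50 g
Tris base: 4.58 g × (1483 mL / 400 mL) = 16.98 g
beef extract: 3.05 g × (1483 mL / 400 mL) = 11.31 g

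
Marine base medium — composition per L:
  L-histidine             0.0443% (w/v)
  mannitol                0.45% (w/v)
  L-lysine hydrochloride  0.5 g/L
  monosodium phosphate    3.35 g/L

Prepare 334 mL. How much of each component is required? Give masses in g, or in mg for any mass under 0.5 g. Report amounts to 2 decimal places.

L-histidine 147.96 mg; mannitol 1.50 g; L-lysine hydrochloride 167.00 mg; monosodium phosphate 1.12 g

Target volume = 334 mL = 0.334 L.
L-histidine: 0.0443% w/v = 0.443 g/L → 0.443 × 0.334 L = 0.147962 g = 147.96 mg
mannitol: 0.45% w/v = 4.5 g/L → 4.5 × 0.334 L = 1.50 g
L-lysine hydrochloride: 0.5 g/L × 0.334 L = 0.167 g = 167.00 mg
monosodium phosphate: 3.35 g/L × 0.334 L = 1.12 g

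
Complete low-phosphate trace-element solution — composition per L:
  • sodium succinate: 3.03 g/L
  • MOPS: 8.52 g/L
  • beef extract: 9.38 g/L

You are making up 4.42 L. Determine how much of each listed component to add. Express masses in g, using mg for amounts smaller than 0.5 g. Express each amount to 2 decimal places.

sodium succinate 13.39 g; MOPS 37.66 g; beef extract 41.46 g

Working volume: 4.42 L.
sodium succinate: 3.03 g/L × 4.42 L = 13.39 g
MOPS: 8.52 g/L × 4.42 L = 37.66 g
beef extract: 9.38 g/L × 4.42 L = 41.46 g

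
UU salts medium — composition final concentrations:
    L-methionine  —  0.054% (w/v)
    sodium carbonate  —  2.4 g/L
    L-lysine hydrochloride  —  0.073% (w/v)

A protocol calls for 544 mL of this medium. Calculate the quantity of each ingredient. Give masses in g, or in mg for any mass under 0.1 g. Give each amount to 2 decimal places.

Scale factor relative to 1 L: 0.544.
L-methionine: 0.054 g per 100 mL × 544 mL ÷ 100 = 0.29 g
sodium carbonate: 2.4 g/L × 0.544 L = 1.31 g
L-lysine hydrochloride: 0.073% w/v = 0.73 g/L → 0.73 × 0.544 L = 0.40 g

L-methionine 0.29 g; sodium carbonate 1.31 g; L-lysine hydrochloride 0.40 g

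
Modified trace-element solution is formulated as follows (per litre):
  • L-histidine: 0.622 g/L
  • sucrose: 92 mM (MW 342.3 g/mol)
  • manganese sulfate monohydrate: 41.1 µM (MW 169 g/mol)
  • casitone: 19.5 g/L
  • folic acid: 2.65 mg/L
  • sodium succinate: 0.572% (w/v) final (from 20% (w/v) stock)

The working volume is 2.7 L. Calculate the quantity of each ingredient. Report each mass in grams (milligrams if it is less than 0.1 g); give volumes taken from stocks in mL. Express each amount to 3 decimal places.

L-histidine 1.679 g; sucrose 85.027 g; manganese sulfate monohydrate 18.754 mg; casitone 52.650 g; folic acid 7.155 mg; sodium succinate 77.220 mL

Scale factor relative to 1 L: 2.7.
L-histidine: 0.622 g/L × 2.7 L = 1.679 g
sucrose: 92 mmol/L × 342.3 g/mol × 2.7 L ÷ 1000 = 85.027 g
manganese sulfate monohydrate: 41.1 µmol/L × 169 g/mol × 2.7 L ÷ 1000 = 18.754 mg
casitone: 19.5 g/L × 2.7 L = 52.650 g
folic acid: 2.65 mg/L × 2.7 L = 7.155 mg
sodium succinate: V = C2·V2/C1 = 0.572% ÷ 20% × 2700 mL = 77.220 mL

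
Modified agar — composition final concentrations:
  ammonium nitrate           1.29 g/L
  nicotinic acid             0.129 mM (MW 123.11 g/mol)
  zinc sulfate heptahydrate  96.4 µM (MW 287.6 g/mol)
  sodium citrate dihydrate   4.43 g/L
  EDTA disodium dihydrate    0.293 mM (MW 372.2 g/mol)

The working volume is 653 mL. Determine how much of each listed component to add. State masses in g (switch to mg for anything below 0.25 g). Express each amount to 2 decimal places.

ammonium nitrate 0.84 g; nicotinic acid 10.37 mg; zinc sulfate heptahydrate 18.10 mg; sodium citrate dihydrate 2.89 g; EDTA disodium dihydrate 71.21 mg

Scale factor relative to 1 L: 0.653.
ammonium nitrate: 1.29 g/L × 0.653 L = 0.84 g
nicotinic acid: 0.129 mmol/L × 123.11 mg/mmol × 0.653 L = 10.37 mg
zinc sulfate heptahydrate: 96.4 µmol/L × 287.6 g/mol × 0.653 L ÷ 1000 = 18.10 mg
sodium citrate dihydrate: 4.43 g/L × 0.653 L = 2.89 g
EDTA disodium dihydrate: 0.293 mmol/L × 372.2 mg/mmol × 0.653 L = 71.21 mg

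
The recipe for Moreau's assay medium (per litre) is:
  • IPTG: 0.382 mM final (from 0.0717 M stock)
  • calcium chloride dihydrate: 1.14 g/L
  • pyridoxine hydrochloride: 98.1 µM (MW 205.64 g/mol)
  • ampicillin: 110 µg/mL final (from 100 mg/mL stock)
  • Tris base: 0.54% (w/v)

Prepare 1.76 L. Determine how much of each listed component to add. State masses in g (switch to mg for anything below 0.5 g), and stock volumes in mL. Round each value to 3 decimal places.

Scale factor relative to 1 L: 1.76.
IPTG: V = C2·V2/C1 = 0.382 mM × 1760 mL ÷ 71.7 mM = 9.377 mL
calcium chloride dihydrate: 1.14 g/L × 1.76 L = 2.006 g
pyridoxine hydrochloride: 98.1 µmol/L × 205.64 g/mol × 1.76 L ÷ 1000 = 35.505 mg
ampicillin: V = C2·V2/C1 = 110 µg/mL × 1760 mL ÷ 100000 µg/mL = 1.936 mL
Tris base: 0.54% w/v = 5.4 g/L → 5.4 × 1.76 L = 9.504 g

IPTG 9.377 mL; calcium chloride dihydrate 2.006 g; pyridoxine hydrochloride 35.505 mg; ampicillin 1.936 mL; Tris base 9.504 g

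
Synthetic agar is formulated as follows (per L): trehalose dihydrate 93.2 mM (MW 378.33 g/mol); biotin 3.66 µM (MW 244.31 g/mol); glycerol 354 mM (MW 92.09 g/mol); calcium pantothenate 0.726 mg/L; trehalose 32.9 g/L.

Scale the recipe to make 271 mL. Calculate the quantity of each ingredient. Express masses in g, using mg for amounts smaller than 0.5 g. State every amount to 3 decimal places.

Scale factor relative to 1 L: 0.271.
trehalose dihydrate: 93.2 mmol/L × 378.33 g/mol × 0.271 L ÷ 1000 = 9.556 g
biotin: 3.66 µmol/L × 244.31 g/mol × 0.271 L ÷ 1000 = 0.242 mg
glycerol: 354 mmol/L × 92.09 g/mol × 0.271 L ÷ 1000 = 8.835 g
calcium pantothenate: 0.726 mg/L × 0.271 L = 0.197 mg
trehalose: 32.9 g/L × 0.271 L = 8.916 g

trehalose dihydrate 9.556 g; biotin 0.242 mg; glycerol 8.835 g; calcium pantothenate 0.197 mg; trehalose 8.916 g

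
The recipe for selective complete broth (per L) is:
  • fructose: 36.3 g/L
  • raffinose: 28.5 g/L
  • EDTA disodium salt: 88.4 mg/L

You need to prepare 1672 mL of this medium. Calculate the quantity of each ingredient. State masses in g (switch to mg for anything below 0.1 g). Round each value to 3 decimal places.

fructose 60.694 g; raffinose 47.652 g; EDTA disodium salt 0.148 g

Scale factor relative to 1 L: 1.672.
fructose: 36.3 g/L × 1.672 L = 60.694 g
raffinose: 28.5 g/L × 1.672 L = 47.652 g
EDTA disodium salt: 88.4 mg/L × 1.672 L = 147.805 mg = 0.148 g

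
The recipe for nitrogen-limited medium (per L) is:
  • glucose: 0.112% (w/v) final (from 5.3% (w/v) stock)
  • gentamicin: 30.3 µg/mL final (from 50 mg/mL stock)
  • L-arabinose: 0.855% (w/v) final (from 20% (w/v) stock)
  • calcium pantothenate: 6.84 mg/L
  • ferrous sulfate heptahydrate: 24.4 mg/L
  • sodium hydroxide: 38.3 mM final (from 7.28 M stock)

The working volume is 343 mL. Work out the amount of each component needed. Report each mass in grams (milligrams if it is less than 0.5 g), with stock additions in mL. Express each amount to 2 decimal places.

Scale factor relative to 1 L: 0.343.
glucose: C1V1 = C2V2 → 0.112% ÷ 5.3% × 343 mL = 7.25 mL
gentamicin: dilute stock: 30.3 µg/mL × 343 mL ÷ 50000 µg/mL = 0.21 mL
L-arabinose: C1V1 = C2V2 → 0.855% ÷ 20% × 343 mL = 14.66 mL
calcium pantothenate: 6.84 mg/L × 0.343 L = 2.35 mg
ferrous sulfate heptahydrate: 24.4 mg/L × 0.343 L = 8.37 mg
sodium hydroxide: V = C2·V2/C1 = 38.3 mM × 343 mL ÷ 7280 mM = 1.80 mL

glucose 7.25 mL; gentamicin 0.21 mL; L-arabinose 14.66 mL; calcium pantothenate 2.35 mg; ferrous sulfate heptahydrate 8.37 mg; sodium hydroxide 1.80 mL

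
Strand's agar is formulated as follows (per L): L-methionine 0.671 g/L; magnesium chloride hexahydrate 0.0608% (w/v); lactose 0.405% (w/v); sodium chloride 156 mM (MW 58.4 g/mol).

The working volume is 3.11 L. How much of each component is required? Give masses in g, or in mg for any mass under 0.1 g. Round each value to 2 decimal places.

L-methionine 2.09 g; magnesium chloride hexahydrate 1.89 g; lactose 12.60 g; sodium chloride 28.33 g

Working volume: 3.11 L.
L-methionine: 0.671 g/L × 3.11 L = 2.09 g
magnesium chloride hexahydrate: 0.0608 g per 100 mL × 3110 mL ÷ 100 = 1.89 g
lactose: 0.405% w/v = 4.05 g/L → 4.05 × 3.11 L = 12.60 g
sodium chloride: 156 mmol/L × 58.4 g/mol × 3.11 L ÷ 1000 = 28.33 g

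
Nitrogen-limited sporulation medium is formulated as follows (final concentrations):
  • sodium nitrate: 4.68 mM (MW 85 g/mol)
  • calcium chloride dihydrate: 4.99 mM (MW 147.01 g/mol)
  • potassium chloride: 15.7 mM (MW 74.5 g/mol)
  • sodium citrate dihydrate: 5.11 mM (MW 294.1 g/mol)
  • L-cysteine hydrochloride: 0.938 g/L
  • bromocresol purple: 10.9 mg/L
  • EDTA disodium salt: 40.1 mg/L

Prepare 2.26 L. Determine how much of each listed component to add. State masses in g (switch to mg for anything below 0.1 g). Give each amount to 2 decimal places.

sodium nitrate 0.90 g; calcium chloride dihydrate 1.66 g; potassium chloride 2.64 g; sodium citrate dihydrate 3.40 g; L-cysteine hydrochloride 2.12 g; bromocresol purple 24.63 mg; EDTA disodium salt 90.63 mg

Working volume: 2.26 L.
sodium nitrate: 4.68 mmol/L × 85 g/mol × 2.26 L ÷ 1000 = 0.90 g
calcium chloride dihydrate: 4.99 mmol/L × 147.01 g/mol × 2.26 L ÷ 1000 = 1.66 g
potassium chloride: 15.7 mmol/L × 74.5 g/mol × 2.26 L ÷ 1000 = 2.64 g
sodium citrate dihydrate: 5.11 mmol/L × 294.1 g/mol × 2.26 L ÷ 1000 = 3.40 g
L-cysteine hydrochloride: 0.938 g/L × 2.26 L = 2.12 g
bromocresol purple: 10.9 mg/L × 2.26 L = 24.63 mg
EDTA disodium salt: 40.1 mg/L × 2.26 L = 90.63 mg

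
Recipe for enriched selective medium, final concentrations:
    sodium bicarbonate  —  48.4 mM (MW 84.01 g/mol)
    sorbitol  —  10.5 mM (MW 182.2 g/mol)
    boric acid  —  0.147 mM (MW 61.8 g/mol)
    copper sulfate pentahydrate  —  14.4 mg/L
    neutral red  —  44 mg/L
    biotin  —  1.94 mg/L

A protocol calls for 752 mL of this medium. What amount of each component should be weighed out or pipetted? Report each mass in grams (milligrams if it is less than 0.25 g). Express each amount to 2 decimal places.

sodium bicarbonate 3.06 g; sorbitol 1.44 g; boric acid 6.83 mg; copper sulfate pentahydrate 10.83 mg; neutral red 33.09 mg; biotin 1.46 mg

Target volume = 752 mL = 0.752 L.
sodium bicarbonate: 48.4 mmol/L × 84.01 g/mol × 0.752 L ÷ 1000 = 3.06 g
sorbitol: 10.5 mmol/L × 182.2 g/mol × 0.752 L ÷ 1000 = 1.44 g
boric acid: 0.147 mmol/L × 61.8 mg/mmol × 0.752 L = 6.83 mg
copper sulfate pentahydrate: 14.4 mg/L × 0.752 L = 10.83 mg
neutral red: 44 mg/L × 0.752 L = 33.09 mg
biotin: 1.94 mg/L × 0.752 L = 1.46 mg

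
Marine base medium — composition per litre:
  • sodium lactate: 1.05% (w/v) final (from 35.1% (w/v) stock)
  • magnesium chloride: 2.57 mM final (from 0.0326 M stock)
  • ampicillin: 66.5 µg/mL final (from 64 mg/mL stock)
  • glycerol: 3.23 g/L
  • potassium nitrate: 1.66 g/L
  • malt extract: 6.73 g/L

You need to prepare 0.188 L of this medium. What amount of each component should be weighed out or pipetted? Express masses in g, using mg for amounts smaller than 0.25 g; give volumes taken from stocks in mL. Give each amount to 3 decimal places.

sodium lactate 5.624 mL; magnesium chloride 14.821 mL; ampicillin 0.195 mL; glycerol 0.607 g; potassium nitrate 0.312 g; malt extract 1.265 g

Scale factor relative to 1 L: 0.188.
sodium lactate: C1V1 = C2V2 → 1.05% ÷ 35.1% × 188 mL = 5.624 mL
magnesium chloride: V = C2·V2/C1 = 2.57 mM × 188 mL ÷ 32.6 mM = 14.821 mL
ampicillin: C1V1 = C2V2 → 66.5 µg/mL × 188 mL ÷ 64000 µg/mL = 0.195 mL
glycerol: 3.23 g/L × 0.188 L = 0.607 g
potassium nitrate: 1.66 g/L × 0.188 L = 0.312 g
malt extract: 6.73 g/L × 0.188 L = 1.265 g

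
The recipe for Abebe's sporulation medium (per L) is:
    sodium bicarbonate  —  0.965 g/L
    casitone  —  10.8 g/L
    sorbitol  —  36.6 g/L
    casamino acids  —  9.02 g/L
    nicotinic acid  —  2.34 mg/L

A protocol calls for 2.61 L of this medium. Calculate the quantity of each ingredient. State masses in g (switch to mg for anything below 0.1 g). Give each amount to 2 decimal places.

sodium bicarbonate 2.52 g; casitone 28.19 g; sorbitol 95.53 g; casamino acids 23.54 g; nicotinic acid 6.11 mg

Scale factor relative to 1 L: 2.61.
sodium bicarbonate: 0.965 g/L × 2.61 L = 2.52 g
casitone: 10.8 g/L × 2.61 L = 28.19 g
sorbitol: 36.6 g/L × 2.61 L = 95.53 g
casamino acids: 9.02 g/L × 2.61 L = 23.54 g
nicotinic acid: 2.34 mg/L × 2.61 L = 6.11 mg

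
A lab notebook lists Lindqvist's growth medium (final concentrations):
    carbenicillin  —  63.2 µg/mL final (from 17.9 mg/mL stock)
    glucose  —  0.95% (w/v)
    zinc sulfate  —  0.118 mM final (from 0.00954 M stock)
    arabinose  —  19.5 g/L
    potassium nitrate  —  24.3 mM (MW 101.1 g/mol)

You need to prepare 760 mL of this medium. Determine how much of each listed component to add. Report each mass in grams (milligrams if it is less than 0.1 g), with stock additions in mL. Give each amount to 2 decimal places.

Working volume: 760 mL = 0.76 L.
carbenicillin: C1V1 = C2V2 → 63.2 µg/mL × 760 mL ÷ 17900 µg/mL = 2.68 mL
glucose: 0.95 g per 100 mL × 760 mL ÷ 100 = 7.22 g
zinc sulfate: V = C2·V2/C1 = 0.118 mM × 760 mL ÷ 9.54 mM = 9.40 mL
arabinose: 19.5 g/L × 0.76 L = 14.82 g
potassium nitrate: 24.3 mmol/L × 101.1 g/mol × 0.76 L ÷ 1000 = 1.87 g

carbenicillin 2.68 mL; glucose 7.22 g; zinc sulfate 9.40 mL; arabinose 14.82 g; potassium nitrate 1.87 g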